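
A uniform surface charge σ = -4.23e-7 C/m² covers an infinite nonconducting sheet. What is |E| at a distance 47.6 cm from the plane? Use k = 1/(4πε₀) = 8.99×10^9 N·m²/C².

Choose a cylindrical pillbox piercing the sheet, end faces (area A) parallel to it.
Only the two end caps contribute flux: Φ = 2EA. With Q_enc = σA, Gauss's law gives E = |σ|/(2ε₀).
E = 2πk|σ| = 2π(8.99×10^9)(4.23×10^-7) = 2.39×10^4 N/C.

|E| ≈ 2.39e4 N/C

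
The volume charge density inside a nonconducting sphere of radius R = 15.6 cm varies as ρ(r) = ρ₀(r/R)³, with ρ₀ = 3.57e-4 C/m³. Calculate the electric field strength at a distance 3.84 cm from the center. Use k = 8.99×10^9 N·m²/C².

E ≈ 3.85×10^3 V/m

Take a concentric spherical Gaussian surface of radius r = 3.84 cm (r < R).
Q_enc = ∫₀^r ρ(r')·4πr'² dr' = (4πρ₀/R³) ∫₀^r r'^5 dr' = 4πρ₀ r^6/(6·R³) = 6.315×10^-10 C.
Applying ∮E·dA = Q_enc/ε₀ with Φ = E(4πr²):
E = k|Q_enc|/r² = (8.99×10^9)(6.315×10^-10)/(0.0384)² = 3.85×10^3 N/C.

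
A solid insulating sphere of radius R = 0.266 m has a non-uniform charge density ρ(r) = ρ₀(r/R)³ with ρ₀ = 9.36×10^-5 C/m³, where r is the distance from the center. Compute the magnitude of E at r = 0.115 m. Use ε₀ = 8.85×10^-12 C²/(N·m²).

E ≈ 1.64e4 N/C

Take a concentric spherical Gaussian surface of radius r = 0.115 m (r < R).
Integrate the density: Q_enc = 4π ∫₀^r ρ₀(r'/R)^3 r'² dr' = 4πρ₀ r^6/(6·R³) = 2.409×10^-8 C.
Since E is radial and uniform over the Gaussian sphere, Φ = E·4πr² = Q_enc/ε₀.
E = |Q_enc|/(4πε₀r²) = (2.409×10^-8)/(4π·8.85×10^-12·(0.115)²) = 1.64×10^4 N/C.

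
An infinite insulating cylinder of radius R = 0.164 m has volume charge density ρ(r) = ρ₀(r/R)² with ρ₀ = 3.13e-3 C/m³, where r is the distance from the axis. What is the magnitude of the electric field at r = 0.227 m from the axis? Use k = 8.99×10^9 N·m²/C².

|E| ≈ 1.05×10^7 N/C

Take a coaxial cylindrical Gaussian surface of radius r = 0.227 m and length L (r > R, full charge per length enclosed).
λ_enc = 2π ∫₀^R ρ₀(r'/R)^2 r' dr' = 2πρ₀R²/4 = 1.322e-4 C/m.
By Gauss's law (flux through the curved wall only), E·2πrL = λ_enc L/ε₀.
E = 2k|λ_enc|/r = 2(8.99×10^9)(1.322×10^-4)/(0.227) = 1.05×10^7 N/C.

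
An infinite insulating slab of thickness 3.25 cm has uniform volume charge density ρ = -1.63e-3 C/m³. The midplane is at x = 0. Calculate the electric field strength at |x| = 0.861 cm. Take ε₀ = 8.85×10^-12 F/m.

By symmetry E is perpendicular to the slab. A Gaussian pillbox from −0.861 cm to +0.861 cm (face area A) lies entirely within the slab.
Q_enc = ρ·(2x)·A and flux = 2EA, so 2EA = 2ρxA/ε₀ ⇒ E = |ρ|x/ε₀.
E = (1.63×10^-3)(0.00861)/(8.85×10^-12) = 1.59×10^6 N/C.

|E| ≈ 1.59×10^6 V/m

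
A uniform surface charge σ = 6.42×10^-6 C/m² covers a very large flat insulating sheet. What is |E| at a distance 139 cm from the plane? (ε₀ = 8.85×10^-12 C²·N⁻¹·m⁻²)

3.63×10^5 N/C

By planar symmetry E is perpendicular to the sheet and uniform; use a Gaussian pillbox with flat faces of area A on each side of the sheet.
Only the two end caps contribute flux: Φ = 2EA. With Q_enc = σA, Gauss's law gives E = |σ|/(2ε₀).
E = |σ|/(2ε₀) = (6.42×10^-6)/(2·8.85×10^-12) = 3.63×10^5 N/C.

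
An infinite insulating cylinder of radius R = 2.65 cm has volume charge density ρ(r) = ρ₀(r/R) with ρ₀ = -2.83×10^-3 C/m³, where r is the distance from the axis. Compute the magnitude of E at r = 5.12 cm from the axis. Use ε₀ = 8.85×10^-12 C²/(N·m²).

E ≈ 1.46e6 V/m

Take a coaxial cylindrical Gaussian surface of radius r = 5.12 cm and length L (r > R, full charge per length enclosed).
λ_enc = 2π ∫₀^R ρ₀(r'/R)^1 r' dr' = 2πρ₀R²/3 = -4.162×10^-6 C/m.
By Gauss's law (flux through the curved wall only), E·2πrL = λ_enc L/ε₀.
E = |λ_enc|/(2πε₀r) = (4.162e-6)/(2π·8.85×10^-12·0.0512) = 1.46×10^6 N/C.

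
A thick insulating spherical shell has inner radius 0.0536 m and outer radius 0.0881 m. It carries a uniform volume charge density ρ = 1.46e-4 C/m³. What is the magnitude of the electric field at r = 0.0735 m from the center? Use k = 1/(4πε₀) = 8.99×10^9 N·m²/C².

By spherical symmetry E is radial; choose a Gaussian sphere of radius r = 0.0735 m (within the shell material, 0.0536 m < r < 0.0881 m).
Enclosed charge is the volume from a to r: Q_enc = (4π/3)ρ(r³ − a³) = 1.487×10^-7 C.
Gauss's law: E·4πr² = Q_enc/ε₀.
E = k|Q_enc|/r² = (8.99×10^9)(1.487e-7)/(0.0735)² = 2.47×10^5 N/C.

E = 2.47e5 N/C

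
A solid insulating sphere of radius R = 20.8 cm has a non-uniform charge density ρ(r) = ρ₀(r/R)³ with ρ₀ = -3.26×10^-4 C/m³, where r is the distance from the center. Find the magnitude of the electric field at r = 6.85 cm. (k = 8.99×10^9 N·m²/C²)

By spherical symmetry E is radial; choose a Gaussian sphere of radius r = 6.85 cm (r < R).
Q_enc = ∫₀^r ρ(r')·4πr'² dr' = (4πρ₀/R³) ∫₀^r r'^5 dr' = 4πρ₀ r^6/(6·R³) = -7.838e-9 C.
Applying ∮E·dA = Q_enc/ε₀ with Φ = E(4πr²):
E = k|Q_enc|/r² = (8.99×10^9)(7.838×10^-9)/(0.0685)² = 1.50e4 N/C.

E = 1.50e4 N/C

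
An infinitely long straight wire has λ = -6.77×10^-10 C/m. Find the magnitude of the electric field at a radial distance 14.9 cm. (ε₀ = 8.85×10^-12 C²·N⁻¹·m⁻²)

Coaxial Gaussian cylinder, radius r = 14.9 cm, length L.
Q_enc = λL, so λ_enc = -6.77e-10 C/m.
Gauss's law: E·2πrL = λ_enc L/ε₀.
E = |λ_enc|/(2πε₀r) = (6.77×10^-10)/(2π·8.85×10^-12·0.149) = 81.7 N/C.

E = 81.7 N/C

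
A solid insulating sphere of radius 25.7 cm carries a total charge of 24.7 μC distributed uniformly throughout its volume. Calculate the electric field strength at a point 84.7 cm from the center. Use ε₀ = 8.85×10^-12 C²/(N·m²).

3.10×10^5 N/C

Use a concentric Gaussian sphere at r = 84.7 cm (r > R, so the entire charge is enclosed).
Q_enc = 24.7 μC = 2.47×10^-5 C.
By Gauss's law, ∮E·dA = E·4πr² = Q_enc/ε₀.
E = |Q_enc|/(4πε₀r²) = (2.47e-5)/(4π·8.85×10^-12·(0.847)²) = 3.10e5 N/C.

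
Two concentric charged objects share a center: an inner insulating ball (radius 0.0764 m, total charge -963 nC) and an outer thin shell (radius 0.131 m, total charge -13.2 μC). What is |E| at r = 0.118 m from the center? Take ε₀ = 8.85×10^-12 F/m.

Use a concentric Gaussian sphere at r = 0.118 m (between the bodies, 0.0764 m < r < 0.131 m).
Only the inner charge is enclosed; the outer shell contributes nothing inside itself. Q_enc = -963 nC = -9.63×10^-7 C.
Gauss's law: E·4πr² = Q_enc/ε₀.
E = |Q_enc|/(4πε₀r²) = (9.63e-7)/(4π·8.85×10^-12·(0.118)²) = 6.22×10^5 N/C.

E = 6.22×10^5 N/C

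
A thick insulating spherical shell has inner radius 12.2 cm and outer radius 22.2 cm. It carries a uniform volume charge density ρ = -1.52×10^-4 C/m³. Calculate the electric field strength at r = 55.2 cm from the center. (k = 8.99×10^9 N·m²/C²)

1.71×10^5 N/C

Use a concentric Gaussian sphere at r = 55.2 cm (r > 22.2 cm, enclosing the whole shell).
Q_enc = ρ·(4π/3)(b³ − a³) = (-1.52e-4)·(4π/3)·((0.222)³ − (0.122)³) = -5.81×10^-6 C.
Gauss's law: E·4πr² = Q_enc/ε₀.
E = k|Q_enc|/r² = (8.99×10^9)(5.81e-6)/(0.552)² = 1.71e5 N/C.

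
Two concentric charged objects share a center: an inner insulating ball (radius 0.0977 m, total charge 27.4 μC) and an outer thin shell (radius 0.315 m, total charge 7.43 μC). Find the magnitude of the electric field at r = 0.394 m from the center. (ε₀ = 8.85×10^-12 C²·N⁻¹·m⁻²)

Take a concentric spherical Gaussian surface of radius r = 0.394 m (r > 0.315 m, enclosing both).
Q_enc = (27.4 μC) + (7.43 μC) = 3.483×10^-5 C.
Applying ∮E·dA = Q_enc/ε₀ with Φ = E(4πr²):
E = |Q_enc|/(4πε₀r²) = (3.483×10^-5)/(4π·8.85×10^-12·(0.394)²) = 2.02×10^6 N/C.

E ≈ 2.02×10^6 N/C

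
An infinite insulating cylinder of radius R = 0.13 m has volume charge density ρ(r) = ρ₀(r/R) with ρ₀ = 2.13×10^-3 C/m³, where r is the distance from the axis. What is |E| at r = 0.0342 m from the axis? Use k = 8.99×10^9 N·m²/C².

Choose a coaxial cylinder of radius r = 0.0342 m (arbitrary length L) as the Gaussian surface (r < R).
λ_enc = ∫₀^r ρ(r')·2πr' dr' = (2πρ₀/R)·r^3/3 = 1.373e-6 C/m.
Since E is radial and uniform over the curved surface, Φ = E·2πrL = Q_enc/ε₀ = λ_enc L/ε₀.
E = 2k|λ_enc|/r = 2(8.99×10^9)(1.373e-6)/(0.0342) = 7.22×10^5 N/C.

|E| = 7.22×10^5 V/m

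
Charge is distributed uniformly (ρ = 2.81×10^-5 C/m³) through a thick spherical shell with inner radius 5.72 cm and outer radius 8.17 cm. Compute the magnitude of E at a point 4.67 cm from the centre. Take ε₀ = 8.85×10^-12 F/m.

By spherical symmetry E is radial; choose a Gaussian sphere of radius r = 4.67 cm (r < 5.72 cm, inside the empty cavity).
No charge is enclosed, so by Gauss's law E·4πr² = 0 ⇒ E = 0.

E = 0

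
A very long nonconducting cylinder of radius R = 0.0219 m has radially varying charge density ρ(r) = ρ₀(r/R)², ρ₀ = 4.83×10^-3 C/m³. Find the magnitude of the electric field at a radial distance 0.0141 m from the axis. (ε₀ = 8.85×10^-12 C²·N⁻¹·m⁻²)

E = 7.97×10^5 N/C

By cylindrical symmetry E is radial; use a coaxial Gaussian cylinder of radius 0.0141 m and length L (r < R).
Integrating ρ over the cross-section to radius r: λ_enc = (2πρ₀/R²) ∫₀^r r'^3 dr' = 2πρ₀ r^4/(4·R²) = 6.253e-7 C/m.
By Gauss's law (flux through the curved wall only), E·2πrL = λ_enc L/ε₀.
E = |λ_enc|/(2πε₀r) = (6.253e-7)/(2π·8.85×10^-12·0.0141) = 7.97×10^5 N/C.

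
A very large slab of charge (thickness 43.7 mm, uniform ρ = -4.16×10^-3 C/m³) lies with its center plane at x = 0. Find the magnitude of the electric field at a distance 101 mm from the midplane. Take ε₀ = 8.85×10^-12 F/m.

|E| ≈ 1.03e7 N/C

The point |x| = 101 mm lies outside the slab (half-thickness 0.02185 m). A symmetric pillbox spanning the full slab encloses Q_enc = ρ·d·A.
Flux = 2EA ⇒ E = |ρ|d/(2ε₀), independent of distance outside.
E = (4.16×10^-3)(0.0437)/(2·8.85×10^-12) = 1.03×10^7 N/C.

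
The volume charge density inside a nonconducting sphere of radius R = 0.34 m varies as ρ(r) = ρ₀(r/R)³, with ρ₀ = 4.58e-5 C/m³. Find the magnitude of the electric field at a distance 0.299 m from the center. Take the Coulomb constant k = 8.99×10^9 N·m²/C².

E ≈ 1.75×10^5 N/C

Use a concentric Gaussian sphere at r = 0.299 m (r < R).
Integrate the density: Q_enc = 4π ∫₀^r ρ₀(r'/R)^3 r'² dr' = 4πρ₀ r^6/(6·R³) = 1.744×10^-6 C.
Gauss's law: E·4πr² = Q_enc/ε₀.
E = k|Q_enc|/r² = (8.99×10^9)(1.744×10^-6)/(0.299)² = 1.75e5 N/C.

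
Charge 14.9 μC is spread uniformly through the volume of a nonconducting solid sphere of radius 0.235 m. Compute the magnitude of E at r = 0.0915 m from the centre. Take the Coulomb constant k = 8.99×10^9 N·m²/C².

Symmetry ⇒ E = E(r) r̂. Gaussian sphere of radius r = 0.0915 m (r < R).
Only the charge within r is enclosed: Q_enc = Q·(r/R)³ = (14.9 μC)·(0.0915 m/0.235 m)³ = 8.795×10^-7 C.
By Gauss's law, ∮E·dA = E·4πr² = Q_enc/ε₀.
E = k|Q_enc|/r² = (8.99×10^9)(8.795e-7)/(0.0915)² = 9.44×10^5 N/C.

9.44×10^5 N/C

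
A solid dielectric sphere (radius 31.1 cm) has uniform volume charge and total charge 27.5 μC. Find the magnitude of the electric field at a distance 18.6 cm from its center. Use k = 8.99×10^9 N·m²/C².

1.53×10^6 N/C

By spherical symmetry E is radial; choose a Gaussian sphere of radius r = 18.6 cm (r < R).
For a uniform sphere the enclosed fraction is (r/R)³, so Q_enc = (27.5 μC)(0.186/0.311)³ = 5.883e-6 C.
By Gauss's law, ∮E·dA = E·4πr² = Q_enc/ε₀.
E = k|Q_enc|/r² = (8.99×10^9)(5.883×10^-6)/(0.186)² = 1.53e6 N/C.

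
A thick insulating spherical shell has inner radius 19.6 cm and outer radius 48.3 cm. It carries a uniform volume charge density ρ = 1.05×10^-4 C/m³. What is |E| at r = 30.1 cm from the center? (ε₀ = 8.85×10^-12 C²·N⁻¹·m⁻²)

E ≈ 8.62e5 V/m

Take a concentric spherical Gaussian surface of radius r = 30.1 cm (within the shell material, 19.6 cm < r < 48.3 cm).
Only the shell between 19.6 cm and r is enclosed: Q_enc = ρ·(4π/3)(r³ − a³) = (1.05e-4)·(4π/3)·((0.301)³ − (0.196)³) = 8.683×10^-6 C.
Since E is radial and uniform over the Gaussian sphere, Φ = E·4πr² = Q_enc/ε₀.
E = |Q_enc|/(4πε₀r²) = (8.683×10^-6)/(4π·8.85×10^-12·(0.301)²) = 8.62×10^5 N/C.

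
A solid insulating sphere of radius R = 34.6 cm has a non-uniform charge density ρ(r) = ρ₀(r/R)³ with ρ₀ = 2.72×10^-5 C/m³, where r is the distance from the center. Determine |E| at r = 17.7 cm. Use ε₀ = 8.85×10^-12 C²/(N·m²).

Take a concentric spherical Gaussian surface of radius r = 17.7 cm (r < R).
Integrate the density: Q_enc = 4π ∫₀^r ρ₀(r'/R)^3 r'² dr' = 4πρ₀ r^6/(6·R³) = 4.229e-8 C.
Since E is radial and uniform over the Gaussian sphere, Φ = E·4πr² = Q_enc/ε₀.
E = |Q_enc|/(4πε₀r²) = (4.229×10^-8)/(4π·8.85×10^-12·(0.177)²) = 1.21×10^4 N/C.

E ≈ 1.21×10^4 N/C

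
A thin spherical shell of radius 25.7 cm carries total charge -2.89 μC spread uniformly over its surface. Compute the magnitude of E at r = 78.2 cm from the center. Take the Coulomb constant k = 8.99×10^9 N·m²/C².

|E| ≈ 4.25×10^4 N/C

Use a concentric Gaussian sphere at r = 78.2 cm (r > 25.7 cm).
The entire shell is enclosed: Q_enc = -2.89×10^-6 C.
Since E is radial and uniform over the Gaussian sphere, Φ = E·4πr² = Q_enc/ε₀.
E = k|Q_enc|/r² = (8.99×10^9)(2.89e-6)/(0.782)² = 4.25×10^4 N/C.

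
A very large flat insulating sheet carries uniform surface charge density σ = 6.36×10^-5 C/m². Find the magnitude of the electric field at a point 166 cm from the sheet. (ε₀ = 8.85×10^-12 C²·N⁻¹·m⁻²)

By planar symmetry E is perpendicular to the sheet and uniform; use a Gaussian pillbox with flat faces of area A on each side of the sheet.
Flux Φ = 2EA and Q_enc = σA, so 2EA = σA/ε₀ ⇒ E = |σ|/(2ε₀), independent of distance.
E = |σ|/(2ε₀) = (6.36×10^-5)/(2·8.85×10^-12) = 3.59×10^6 N/C.

|E| = 3.59e6 N/C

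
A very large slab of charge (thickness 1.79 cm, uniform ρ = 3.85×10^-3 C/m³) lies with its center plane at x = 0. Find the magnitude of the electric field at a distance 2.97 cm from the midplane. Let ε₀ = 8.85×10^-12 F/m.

3.89×10^6 N/C

The point |x| = 2.97 cm lies outside the slab (half-thickness 0.00895 m). A symmetric pillbox spanning the full slab encloses Q_enc = ρ·d·A.
Flux = 2EA ⇒ E = |ρ|d/(2ε₀), independent of distance outside.
E = (3.85×10^-3)(0.0179)/(2·8.85×10^-12) = 3.89×10^6 N/C.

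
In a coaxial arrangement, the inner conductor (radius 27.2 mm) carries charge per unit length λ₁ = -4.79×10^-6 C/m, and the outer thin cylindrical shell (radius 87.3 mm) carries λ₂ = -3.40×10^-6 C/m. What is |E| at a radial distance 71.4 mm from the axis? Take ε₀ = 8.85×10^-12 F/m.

Take a coaxial cylindrical Gaussian surface of radius r = 71.4 mm and length L (between the conductors, 27.2 mm < r < 87.3 mm).
The shell at 87.3 mm lies outside the Gaussian surface, so λ_enc = λ₁ = -4.79e-6 C/m.
By Gauss's law (flux through the curved wall only), E·2πrL = λ_enc L/ε₀.
E = |λ_enc|/(2πε₀r) = (4.79e-6)/(2π·8.85×10^-12·0.0714) = 1.21e6 N/C.

|E| = 1.21×10^6 N/C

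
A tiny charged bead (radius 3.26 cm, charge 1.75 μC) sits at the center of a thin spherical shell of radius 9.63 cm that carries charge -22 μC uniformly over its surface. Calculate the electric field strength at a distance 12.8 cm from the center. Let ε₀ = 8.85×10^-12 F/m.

Use a concentric Gaussian sphere at r = 12.8 cm (r > 9.63 cm, enclosing both).
Q_enc = (1.75 μC) + (-22 μC) = -2.025×10^-5 C.
By Gauss's law, ∮E·dA = E·4πr² = Q_enc/ε₀.
E = |Q_enc|/(4πε₀r²) = (2.025e-5)/(4π·8.85×10^-12·(0.128)²) = 1.11e7 N/C.

1.11e7 N/C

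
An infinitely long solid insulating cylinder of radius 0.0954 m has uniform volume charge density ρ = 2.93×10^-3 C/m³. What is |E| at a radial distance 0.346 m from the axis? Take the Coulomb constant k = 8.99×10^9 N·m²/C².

Take a coaxial cylindrical Gaussian surface of radius r = 0.346 m and length L (r > 0.0954 m, full cross-section enclosed).
λ_enc = ρ·πR² = (2.93×10^-3)π(0.0954)² = 8.377×10^-5 C/m.
By Gauss's law (flux through the curved wall only), E·2πrL = λ_enc L/ε₀.
E = 2k|λ_enc|/r = 2(8.99×10^9)(8.377e-5)/(0.346) = 4.35×10^6 N/C.

|E| ≈ 4.35×10^6 N/C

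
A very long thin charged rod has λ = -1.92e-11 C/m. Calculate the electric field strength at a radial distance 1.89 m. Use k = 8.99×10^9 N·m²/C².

|E| ≈ 0.183 N/C

Choose a coaxial cylinder of radius r = 1.89 m (arbitrary length L) as the Gaussian surface.
Q_enc = λL, so λ_enc = -1.92×10^-11 C/m.
Since E is radial and uniform over the curved surface, Φ = E·2πrL = Q_enc/ε₀ = λ_enc L/ε₀.
E = 2k|λ_enc|/r = 2(8.99×10^9)(1.92e-11)/(1.89) = 0.183 N/C.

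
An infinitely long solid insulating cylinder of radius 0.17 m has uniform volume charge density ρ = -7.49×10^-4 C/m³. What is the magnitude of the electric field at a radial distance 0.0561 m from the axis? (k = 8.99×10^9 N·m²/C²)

|E| = 2.37×10^6 V/m

By cylindrical symmetry E is radial; use a coaxial Gaussian cylinder of radius 0.0561 m and length L (r < R).
Charge inside radius r per length L is ρ·πr²·L, so λ_enc = ρπr² = -7.406e-6 C/m.
By Gauss's law (flux through the curved wall only), E·2πrL = λ_enc L/ε₀.
E = 2k|λ_enc|/r = 2(8.99×10^9)(7.406×10^-6)/(0.0561) = 2.37×10^6 N/C.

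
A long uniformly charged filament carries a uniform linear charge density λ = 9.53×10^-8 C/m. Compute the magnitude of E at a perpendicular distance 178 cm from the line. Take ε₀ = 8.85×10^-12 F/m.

Coaxial Gaussian cylinder, radius r = 178 cm, length L.
Q_enc = λL, so λ_enc = 9.53×10^-8 C/m.
Gauss's law: E·2πrL = λ_enc L/ε₀.
E = |λ_enc|/(2πε₀r) = (9.53×10^-8)/(2π·8.85×10^-12·1.78) = 963 N/C.

E ≈ 963 N/C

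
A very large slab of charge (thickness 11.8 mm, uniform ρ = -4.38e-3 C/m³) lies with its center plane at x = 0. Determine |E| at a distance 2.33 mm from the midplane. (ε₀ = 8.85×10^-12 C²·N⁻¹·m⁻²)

By symmetry E is perpendicular to the slab. A Gaussian pillbox from −2.33 mm to +2.33 mm (face area A) lies entirely within the slab.
Q_enc = ρ·(2x)·A and flux = 2EA, so 2EA = 2ρxA/ε₀ ⇒ E = |ρ|x/ε₀.
E = (4.38×10^-3)(0.00233)/(8.85×10^-12) = 1.15e6 N/C.

|E| = 1.15×10^6 N/C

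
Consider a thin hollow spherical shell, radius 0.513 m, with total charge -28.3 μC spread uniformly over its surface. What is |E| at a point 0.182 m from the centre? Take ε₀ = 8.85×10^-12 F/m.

Take a concentric spherical Gaussian surface of radius r = 0.182 m (inside the shell, r < 0.513 m).
No charge lies within this surface, so Q_enc = 0 and Gauss's law gives E·4πr² = 0 ⇒ E = 0.

|E| = 0 V/m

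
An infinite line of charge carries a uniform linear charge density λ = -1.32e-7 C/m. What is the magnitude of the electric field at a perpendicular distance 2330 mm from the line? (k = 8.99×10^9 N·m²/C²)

By cylindrical symmetry E is radial; use a coaxial Gaussian cylinder of radius 2330 mm and length L.
Q_enc = λL, so λ_enc = -1.32e-7 C/m.
Gauss's law: E·2πrL = λ_enc L/ε₀.
E = 2k|λ_enc|/r = 2(8.99×10^9)(1.32e-7)/(2.33) = 1.02×10^3 N/C.

E ≈ 1.02×10^3 V/m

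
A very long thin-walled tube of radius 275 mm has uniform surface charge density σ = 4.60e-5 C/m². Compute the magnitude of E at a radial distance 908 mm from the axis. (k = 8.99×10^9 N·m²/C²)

E = 1.57×10^6 N/C

Choose a coaxial cylinder of radius r = 908 mm (arbitrary length L) as the Gaussian surface (r > 275 mm).
The whole shell is enclosed: λ_enc = σ·2πR = (4.60×10^-5)·2π·(0.275) = 7.948×10^-5 C/m.
By Gauss's law (flux through the curved wall only), E·2πrL = λ_enc L/ε₀.
E = 2k|λ_enc|/r = 2(8.99×10^9)(7.948×10^-5)/(0.908) = 1.57×10^6 N/C.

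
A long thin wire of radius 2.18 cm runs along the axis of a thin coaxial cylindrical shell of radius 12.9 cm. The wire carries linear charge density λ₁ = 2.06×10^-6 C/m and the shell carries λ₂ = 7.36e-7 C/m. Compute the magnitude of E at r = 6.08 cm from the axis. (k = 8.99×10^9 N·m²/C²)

Take a coaxial cylindrical Gaussian surface of radius r = 6.08 cm and length L (between the conductors, 2.18 cm < r < 12.9 cm).
Only the inner wire is enclosed; the outer shell contributes nothing inside itself. λ_enc = λ₁ = 2.06e-6 C/m.
Since E is radial and uniform over the curved surface, Φ = E·2πrL = Q_enc/ε₀ = λ_enc L/ε₀.
E = 2k|λ_enc|/r = 2(8.99×10^9)(2.06×10^-6)/(0.0608) = 6.09×10^5 N/C.

6.09×10^5 N/C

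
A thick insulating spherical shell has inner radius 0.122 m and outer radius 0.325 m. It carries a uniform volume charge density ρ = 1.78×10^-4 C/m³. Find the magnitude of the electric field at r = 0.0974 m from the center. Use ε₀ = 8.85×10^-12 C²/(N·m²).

By spherical symmetry E is radial; choose a Gaussian sphere of radius r = 0.0974 m (r < 0.122 m, inside the empty cavity).
Q_enc = 0 (all charge lies at larger r); Gauss's law gives E = 0.

E = 0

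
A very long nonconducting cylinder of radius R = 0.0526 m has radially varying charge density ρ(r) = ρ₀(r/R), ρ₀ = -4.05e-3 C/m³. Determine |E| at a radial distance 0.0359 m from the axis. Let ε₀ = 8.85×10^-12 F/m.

|E| ≈ 3.74e6 N/C

By cylindrical symmetry E is radial; use a coaxial Gaussian cylinder of radius 0.0359 m and length L (r < R).
Integrating ρ over the cross-section to radius r: λ_enc = (2πρ₀/R) ∫₀^r r'^2 dr' = 2πρ₀ r^3/(3·R) = -7.461×10^-6 C/m.
Since E is radial and uniform over the curved surface, Φ = E·2πrL = Q_enc/ε₀ = λ_enc L/ε₀.
E = |λ_enc|/(2πε₀r) = (7.461e-6)/(2π·8.85×10^-12·0.0359) = 3.74e6 N/C.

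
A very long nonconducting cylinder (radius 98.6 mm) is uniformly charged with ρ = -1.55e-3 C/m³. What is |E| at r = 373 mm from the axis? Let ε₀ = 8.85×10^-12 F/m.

2.28×10^6 N/C

Take a coaxial cylindrical Gaussian surface of radius r = 373 mm and length L (r > 98.6 mm, full cross-section enclosed).
λ_enc = ρ·πR² = (-1.55×10^-3)π(0.0986)² = -4.734×10^-5 C/m.
Applying ∮E·dA = Q_enc/ε₀ with the end caps contributing no flux:
E = |λ_enc|/(2πε₀r) = (4.734e-5)/(2π·8.85×10^-12·0.373) = 2.28e6 N/C.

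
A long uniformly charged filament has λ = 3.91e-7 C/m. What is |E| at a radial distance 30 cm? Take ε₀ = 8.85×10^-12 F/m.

Coaxial Gaussian cylinder, radius r = 30 cm, length L.
Q_enc = λL, so λ_enc = 3.91×10^-7 C/m.
Since E is radial and uniform over the curved surface, Φ = E·2πrL = Q_enc/ε₀ = λ_enc L/ε₀.
E = |λ_enc|/(2πε₀r) = (3.91×10^-7)/(2π·8.85×10^-12·0.3) = 2.34e4 N/C.

E ≈ 2.34e4 N/C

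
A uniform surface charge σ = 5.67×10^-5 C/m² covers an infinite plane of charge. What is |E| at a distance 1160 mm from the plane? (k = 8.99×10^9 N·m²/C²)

|E| ≈ 3.20×10^6 V/m

Choose a cylindrical pillbox piercing the sheet, end faces (area A) parallel to it.
Only the two end caps contribute flux: Φ = 2EA. With Q_enc = σA, Gauss's law gives E = |σ|/(2ε₀).
E = 2πk|σ| = 2π(8.99×10^9)(5.67×10^-5) = 3.20e6 N/C.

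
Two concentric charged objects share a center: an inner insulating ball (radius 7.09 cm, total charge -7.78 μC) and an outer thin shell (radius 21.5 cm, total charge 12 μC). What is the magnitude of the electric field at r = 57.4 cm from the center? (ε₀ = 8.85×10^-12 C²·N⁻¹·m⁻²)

|E| = 1.15×10^5 N/C

Use a concentric Gaussian sphere at r = 57.4 cm (r > 21.5 cm, enclosing both).
Q_enc = (-7.78 μC) + (12 μC) = 4.22e-6 C.
By Gauss's law, ∮E·dA = E·4πr² = Q_enc/ε₀.
E = |Q_enc|/(4πε₀r²) = (4.22×10^-6)/(4π·8.85×10^-12·(0.574)²) = 1.15×10^5 N/C.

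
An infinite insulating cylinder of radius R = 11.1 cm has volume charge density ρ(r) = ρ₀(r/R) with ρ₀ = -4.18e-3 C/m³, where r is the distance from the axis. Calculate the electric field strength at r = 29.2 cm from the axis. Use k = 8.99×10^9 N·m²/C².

Take a coaxial cylindrical Gaussian surface of radius r = 29.2 cm and length L (r > R, full charge per length enclosed).
λ_enc = 2π ∫₀^R ρ₀(r'/R)^1 r' dr' = 2πρ₀R²/3 = -1.079×10^-4 C/m.
By Gauss's law (flux through the curved wall only), E·2πrL = λ_enc L/ε₀.
E = 2k|λ_enc|/r = 2(8.99×10^9)(1.079×10^-4)/(0.292) = 6.64×10^6 N/C.

E = 6.64e6 V/m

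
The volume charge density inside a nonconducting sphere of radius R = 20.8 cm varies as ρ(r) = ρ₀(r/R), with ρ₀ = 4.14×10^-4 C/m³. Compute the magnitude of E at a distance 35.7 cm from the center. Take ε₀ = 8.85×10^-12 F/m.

|E| ≈ 8.26×10^5 V/m

Use a concentric Gaussian sphere at r = 35.7 cm (r > R, all charge enclosed).
Q_enc = 4π ∫₀^R ρ₀(r'/R)^1 r'² dr' = 4πρ₀R³/4 = 1.17×10^-5 C.
Applying ∮E·dA = Q_enc/ε₀ with Φ = E(4πr²):
E = |Q_enc|/(4πε₀r²) = (1.17×10^-5)/(4π·8.85×10^-12·(0.357)²) = 8.26×10^5 N/C.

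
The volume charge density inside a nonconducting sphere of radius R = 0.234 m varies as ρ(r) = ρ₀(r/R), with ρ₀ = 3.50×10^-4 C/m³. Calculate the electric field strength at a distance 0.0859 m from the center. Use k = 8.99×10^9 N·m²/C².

E = 3.12e5 N/C

Use a concentric Gaussian sphere at r = 0.0859 m (r < R).
Q_enc = ∫₀^r ρ(r')·4πr'² dr' = (4πρ₀/R) ∫₀^r r'^3 dr' = 4πρ₀ r^4/(4·R) = 2.558e-7 C.
Gauss's law: E·4πr² = Q_enc/ε₀.
E = k|Q_enc|/r² = (8.99×10^9)(2.558×10^-7)/(0.0859)² = 3.12×10^5 N/C.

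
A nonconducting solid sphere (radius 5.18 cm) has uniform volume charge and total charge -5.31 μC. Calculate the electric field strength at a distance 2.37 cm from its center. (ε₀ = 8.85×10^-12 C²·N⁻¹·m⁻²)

Take a concentric spherical Gaussian surface of radius r = 2.37 cm (r < R).
For a uniform sphere the enclosed fraction is (r/R)³, so Q_enc = (-5.31 μC)(0.0237/0.0518)³ = -5.086×10^-7 C.
By Gauss's law, ∮E·dA = E·4πr² = Q_enc/ε₀.
E = |Q_enc|/(4πε₀r²) = (5.086e-7)/(4π·8.85×10^-12·(0.0237)²) = 8.14×10^6 N/C.

|E| = 8.14×10^6 V/m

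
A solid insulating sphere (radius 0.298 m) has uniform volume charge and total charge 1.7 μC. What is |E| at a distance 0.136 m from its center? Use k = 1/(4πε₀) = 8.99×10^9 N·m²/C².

Symmetry ⇒ E = E(r) r̂. Gaussian sphere of radius r = 0.136 m (r < R).
Only the charge within r is enclosed: Q_enc = Q·(r/R)³ = (1.7 μC)·(0.136 m/0.298 m)³ = 1.616×10^-7 C.
Gauss's law: E·4πr² = Q_enc/ε₀.
E = k|Q_enc|/r² = (8.99×10^9)(1.616×10^-7)/(0.136)² = 7.85×10^4 N/C.

E ≈ 7.85×10^4 N/C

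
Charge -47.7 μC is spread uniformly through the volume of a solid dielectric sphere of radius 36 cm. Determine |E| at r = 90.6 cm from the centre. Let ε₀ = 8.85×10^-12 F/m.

|E| = 5.23×10^5 N/C

Take a concentric spherical Gaussian surface of radius r = 90.6 cm (r > R, so the entire charge is enclosed).
Q_enc = -47.7 μC = -4.77×10^-5 C.
Since E is radial and uniform over the Gaussian sphere, Φ = E·4πr² = Q_enc/ε₀.
E = |Q_enc|/(4πε₀r²) = (4.77e-5)/(4π·8.85×10^-12·(0.906)²) = 5.23e5 N/C.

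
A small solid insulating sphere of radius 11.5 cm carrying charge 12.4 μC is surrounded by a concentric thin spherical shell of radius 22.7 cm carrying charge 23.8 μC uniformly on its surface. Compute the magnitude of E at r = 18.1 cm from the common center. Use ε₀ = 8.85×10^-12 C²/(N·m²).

Use a concentric Gaussian sphere at r = 18.1 cm (between the bodies, 11.5 cm < r < 22.7 cm).
The shell at 22.7 cm lies outside the Gaussian surface, so Q_enc = 12.4 μC = 1.24×10^-5 C.
By Gauss's law, ∮E·dA = E·4πr² = Q_enc/ε₀.
E = |Q_enc|/(4πε₀r²) = (1.24×10^-5)/(4π·8.85×10^-12·(0.181)²) = 3.40×10^6 N/C.

|E| ≈ 3.40e6 N/C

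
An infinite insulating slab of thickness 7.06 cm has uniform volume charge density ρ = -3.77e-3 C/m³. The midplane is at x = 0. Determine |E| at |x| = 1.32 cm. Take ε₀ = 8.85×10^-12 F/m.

By symmetry E is perpendicular to the slab. A Gaussian pillbox from −1.32 cm to +1.32 cm (face area A) lies entirely within the slab.
Q_enc = ρ·(2x)·A and flux = 2EA, so 2EA = 2ρxA/ε₀ ⇒ E = |ρ|x/ε₀.
E = (3.77×10^-3)(0.0132)/(8.85×10^-12) = 5.62e6 N/C.

E = 5.62×10^6 N/C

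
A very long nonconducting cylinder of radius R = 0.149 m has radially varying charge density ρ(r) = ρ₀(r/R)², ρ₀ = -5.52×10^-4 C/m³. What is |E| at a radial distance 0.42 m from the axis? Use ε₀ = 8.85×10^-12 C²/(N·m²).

By cylindrical symmetry E is radial; use a coaxial Gaussian cylinder of radius 0.42 m and length L (r > R, full charge per length enclosed).
λ_enc = 2π ∫₀^R ρ₀(r'/R)^2 r' dr' = 2πρ₀R²/4 = -1.925×10^-5 C/m.
Applying ∮E·dA = Q_enc/ε₀ with the end caps contributing no flux:
E = |λ_enc|/(2πε₀r) = (1.925×10^-5)/(2π·8.85×10^-12·0.42) = 8.24×10^5 N/C.

|E| ≈ 8.24×10^5 V/m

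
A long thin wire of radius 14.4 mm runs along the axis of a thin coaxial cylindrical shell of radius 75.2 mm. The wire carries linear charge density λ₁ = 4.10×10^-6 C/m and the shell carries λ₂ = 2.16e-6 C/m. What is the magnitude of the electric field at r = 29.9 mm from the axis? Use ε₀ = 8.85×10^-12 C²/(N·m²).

|E| = 2.47×10^6 N/C

Take a coaxial cylindrical Gaussian surface of radius r = 29.9 mm and length L (between the conductors, 14.4 mm < r < 75.2 mm).
Only the inner wire is enclosed; the outer shell contributes nothing inside itself. λ_enc = λ₁ = 4.10×10^-6 C/m.
Since E is radial and uniform over the curved surface, Φ = E·2πrL = Q_enc/ε₀ = λ_enc L/ε₀.
E = |λ_enc|/(2πε₀r) = (4.10×10^-6)/(2π·8.85×10^-12·0.0299) = 2.47×10^6 N/C.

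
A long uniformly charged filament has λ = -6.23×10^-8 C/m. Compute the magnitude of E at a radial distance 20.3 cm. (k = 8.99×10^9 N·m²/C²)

E = 5.52×10^3 N/C

By cylindrical symmetry E is radial; use a coaxial Gaussian cylinder of radius 20.3 cm and length L.
Q_enc = λL, so λ_enc = -6.23×10^-8 C/m.
By Gauss's law (flux through the curved wall only), E·2πrL = λ_enc L/ε₀.
E = 2k|λ_enc|/r = 2(8.99×10^9)(6.23e-8)/(0.203) = 5.52×10^3 N/C.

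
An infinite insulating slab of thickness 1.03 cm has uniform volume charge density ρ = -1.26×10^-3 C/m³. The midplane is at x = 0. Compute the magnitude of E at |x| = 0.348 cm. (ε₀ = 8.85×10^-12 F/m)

By symmetry E is perpendicular to the slab. A Gaussian pillbox from −0.348 cm to +0.348 cm (face area A) lies entirely within the slab.
Q_enc = ρ·(2x)·A and flux = 2EA, so 2EA = 2ρxA/ε₀ ⇒ E = |ρ|x/ε₀.
E = (1.26×10^-3)(0.00348)/(8.85×10^-12) = 4.95×10^5 N/C.

|E| ≈ 4.95×10^5 V/m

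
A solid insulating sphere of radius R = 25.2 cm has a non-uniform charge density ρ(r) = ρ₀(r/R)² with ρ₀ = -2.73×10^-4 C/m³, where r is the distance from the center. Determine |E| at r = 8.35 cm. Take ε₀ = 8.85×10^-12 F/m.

|E| = 5.66×10^4 N/C

Symmetry ⇒ E = E(r) r̂. Gaussian sphere of radius r = 8.35 cm (r < R).
Q_enc = ∫₀^r ρ(r')·4πr'² dr' = (4πρ₀/R²) ∫₀^r r'^4 dr' = 4πρ₀ r^5/(5·R²) = -4.386e-8 C.
Gauss's law: E·4πr² = Q_enc/ε₀.
E = |Q_enc|/(4πε₀r²) = (4.386×10^-8)/(4π·8.85×10^-12·(0.0835)²) = 5.66e4 N/C.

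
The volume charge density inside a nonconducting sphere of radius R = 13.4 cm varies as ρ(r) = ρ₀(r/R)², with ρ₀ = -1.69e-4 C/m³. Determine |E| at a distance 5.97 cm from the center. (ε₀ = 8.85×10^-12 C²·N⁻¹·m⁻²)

E ≈ 4.53×10^4 V/m

By spherical symmetry E is radial; choose a Gaussian sphere of radius r = 5.97 cm (r < R).
Integrate the density: Q_enc = 4π ∫₀^r ρ₀(r'/R)^2 r'² dr' = 4πρ₀ r^5/(5·R²) = -1.794×10^-8 C.
By Gauss's law, ∮E·dA = E·4πr² = Q_enc/ε₀.
E = |Q_enc|/(4πε₀r²) = (1.794e-8)/(4π·8.85×10^-12·(0.0597)²) = 4.53×10^4 N/C.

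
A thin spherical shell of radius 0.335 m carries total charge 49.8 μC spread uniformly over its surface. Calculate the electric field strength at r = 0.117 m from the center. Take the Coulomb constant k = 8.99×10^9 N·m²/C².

|E| = 0 N/C

Take a concentric spherical Gaussian surface of radius r = 0.117 m (inside the shell, r < 0.335 m).
No charge lies within this surface, so Q_enc = 0 and Gauss's law gives E·4πr² = 0 ⇒ E = 0.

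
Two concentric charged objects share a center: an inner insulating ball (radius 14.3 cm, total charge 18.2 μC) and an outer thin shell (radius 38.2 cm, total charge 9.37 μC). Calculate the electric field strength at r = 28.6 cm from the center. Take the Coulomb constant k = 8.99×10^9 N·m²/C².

By spherical symmetry E is radial; choose a Gaussian sphere of radius r = 28.6 cm (between the bodies, 14.3 cm < r < 38.2 cm).
Only the inner charge is enclosed; the outer shell contributes nothing inside itself. Q_enc = 18.2 μC = 1.82×10^-5 C.
Gauss's law: E·4πr² = Q_enc/ε₀.
E = k|Q_enc|/r² = (8.99×10^9)(1.82×10^-5)/(0.286)² = 2.00e6 N/C.

2.00e6 N/C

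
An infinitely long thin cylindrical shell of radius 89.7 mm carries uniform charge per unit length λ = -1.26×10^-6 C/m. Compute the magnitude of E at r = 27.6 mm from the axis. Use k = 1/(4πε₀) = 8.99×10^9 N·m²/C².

By cylindrical symmetry E is radial; use a coaxial Gaussian cylinder of radius 27.6 mm and length L (r < 89.7 mm, inside the shell).
No charge is enclosed, so Gauss's law gives E·2πrL = 0 ⇒ E = 0.

E = 0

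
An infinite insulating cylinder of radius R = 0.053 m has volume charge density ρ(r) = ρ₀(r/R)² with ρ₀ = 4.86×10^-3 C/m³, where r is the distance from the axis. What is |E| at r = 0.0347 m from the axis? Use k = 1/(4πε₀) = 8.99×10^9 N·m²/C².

Coaxial Gaussian cylinder, radius r = 0.0347 m, length L (r < R).
λ_enc = ∫₀^r ρ(r')·2πr' dr' = (2πρ₀/R²)·r^4/4 = 3.94e-6 C/m.
Gauss's law: E·2πrL = λ_enc L/ε₀.
E = 2k|λ_enc|/r = 2(8.99×10^9)(3.94e-6)/(0.0347) = 2.04×10^6 N/C.

|E| ≈ 2.04×10^6 V/m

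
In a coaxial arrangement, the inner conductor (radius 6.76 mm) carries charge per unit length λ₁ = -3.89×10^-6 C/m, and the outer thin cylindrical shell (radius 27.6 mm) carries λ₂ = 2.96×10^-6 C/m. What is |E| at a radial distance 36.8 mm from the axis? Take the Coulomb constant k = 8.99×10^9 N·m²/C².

|E| = 4.54×10^5 V/m

Take a coaxial cylindrical Gaussian surface of radius r = 36.8 mm and length L (r > 27.6 mm, enclosing both).
λ_enc = λ₁ + λ₂ = (-3.89e-6) + (2.96×10^-6) = -9.30×10^-7 C/m.
By Gauss's law (flux through the curved wall only), E·2πrL = λ_enc L/ε₀.
E = 2k|λ_enc|/r = 2(8.99×10^9)(9.30e-7)/(0.0368) = 4.54e5 N/C.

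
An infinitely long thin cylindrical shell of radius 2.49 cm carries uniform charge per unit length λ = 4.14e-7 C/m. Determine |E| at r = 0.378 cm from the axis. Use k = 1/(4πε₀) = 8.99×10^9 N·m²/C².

|E| = 0 N/C

Take a coaxial cylindrical Gaussian surface of radius r = 0.378 cm and length L (r < 2.49 cm, inside the shell).
All the surface charge lies outside this cylinder: Q_enc = 0, hence E = 0.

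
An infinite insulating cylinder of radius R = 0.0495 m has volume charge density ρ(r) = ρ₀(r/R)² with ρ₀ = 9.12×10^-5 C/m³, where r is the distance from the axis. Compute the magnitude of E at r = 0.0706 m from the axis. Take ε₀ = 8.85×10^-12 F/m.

Choose a coaxial cylinder of radius r = 0.0706 m (arbitrary length L) as the Gaussian surface (r > R, full charge per length enclosed).
λ_enc = 2π ∫₀^R ρ₀(r'/R)^2 r' dr' = 2πρ₀R²/4 = 3.51e-7 C/m.
Gauss's law: E·2πrL = λ_enc L/ε₀.
E = |λ_enc|/(2πε₀r) = (3.51×10^-7)/(2π·8.85×10^-12·0.0706) = 8.94×10^4 N/C.

|E| ≈ 8.94×10^4 N/C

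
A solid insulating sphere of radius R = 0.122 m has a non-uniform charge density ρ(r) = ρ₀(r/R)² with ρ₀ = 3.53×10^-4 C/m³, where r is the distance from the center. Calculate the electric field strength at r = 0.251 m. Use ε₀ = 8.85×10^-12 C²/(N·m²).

|E| = 2.30e5 N/C

Take a concentric spherical Gaussian surface of radius r = 0.251 m (r > R, all charge enclosed).
Q_enc = 4π ∫₀^R ρ₀(r'/R)^2 r'² dr' = 4πρ₀R³/5 = 1.611e-6 C.
Applying ∮E·dA = Q_enc/ε₀ with Φ = E(4πr²):
E = |Q_enc|/(4πε₀r²) = (1.611×10^-6)/(4π·8.85×10^-12·(0.251)²) = 2.30×10^5 N/C.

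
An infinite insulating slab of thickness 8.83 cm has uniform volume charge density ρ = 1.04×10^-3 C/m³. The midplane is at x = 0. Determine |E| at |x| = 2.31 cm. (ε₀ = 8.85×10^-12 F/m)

By symmetry E is perpendicular to the slab. A Gaussian pillbox from −2.31 cm to +2.31 cm (face area A) lies entirely within the slab.
Q_enc = ρ·(2x)·A and flux = 2EA, so 2EA = 2ρxA/ε₀ ⇒ E = |ρ|x/ε₀.
E = (1.04e-3)(0.0231)/(8.85×10^-12) = 2.71e6 N/C.

E ≈ 2.71×10^6 V/m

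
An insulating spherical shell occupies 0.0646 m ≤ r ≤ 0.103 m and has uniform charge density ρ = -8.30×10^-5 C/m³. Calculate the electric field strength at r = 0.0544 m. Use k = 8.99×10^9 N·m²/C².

Take a concentric spherical Gaussian surface of radius r = 0.0544 m (r < 0.0646 m, inside the empty cavity).
No charge is enclosed, so by Gauss's law E·4πr² = 0 ⇒ E = 0.

|E| = 0 V/m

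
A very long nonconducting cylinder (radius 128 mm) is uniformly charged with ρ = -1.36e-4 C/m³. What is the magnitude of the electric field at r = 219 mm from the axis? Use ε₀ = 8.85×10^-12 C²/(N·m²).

E = 5.75×10^5 V/m

Take a coaxial cylindrical Gaussian surface of radius r = 219 mm and length L (r > 128 mm, full cross-section enclosed).
λ_enc = ρ·πR² = (-1.36e-4)π(0.128)² = -7.00e-6 C/m.
Gauss's law: E·2πrL = λ_enc L/ε₀.
E = |λ_enc|/(2πε₀r) = (7.00×10^-6)/(2π·8.85×10^-12·0.219) = 5.75e5 N/C.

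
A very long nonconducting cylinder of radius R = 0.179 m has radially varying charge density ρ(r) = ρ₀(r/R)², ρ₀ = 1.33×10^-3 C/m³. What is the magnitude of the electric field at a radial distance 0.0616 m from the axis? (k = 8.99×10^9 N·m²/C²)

Take a coaxial cylindrical Gaussian surface of radius r = 0.0616 m and length L (r < R).
λ_enc = ∫₀^r ρ(r')·2πr' dr' = (2πρ₀/R²)·r^4/4 = 9.388×10^-7 C/m.
By Gauss's law (flux through the curved wall only), E·2πrL = λ_enc L/ε₀.
E = 2k|λ_enc|/r = 2(8.99×10^9)(9.388×10^-7)/(0.0616) = 2.74e5 N/C.

E ≈ 2.74×10^5 N/C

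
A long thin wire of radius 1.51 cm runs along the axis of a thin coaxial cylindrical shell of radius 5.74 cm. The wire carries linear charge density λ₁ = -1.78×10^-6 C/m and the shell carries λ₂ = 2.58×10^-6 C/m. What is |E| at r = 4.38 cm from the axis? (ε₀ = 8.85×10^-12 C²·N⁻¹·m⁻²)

7.31×10^5 V/m

Choose a coaxial cylinder of radius r = 4.38 cm (arbitrary length L) as the Gaussian surface (between the conductors, 1.51 cm < r < 5.74 cm).
Only the inner wire is enclosed; the outer shell contributes nothing inside itself. λ_enc = λ₁ = -1.78×10^-6 C/m.
Applying ∮E·dA = Q_enc/ε₀ with the end caps contributing no flux:
E = |λ_enc|/(2πε₀r) = (1.78×10^-6)/(2π·8.85×10^-12·0.0438) = 7.31×10^5 N/C.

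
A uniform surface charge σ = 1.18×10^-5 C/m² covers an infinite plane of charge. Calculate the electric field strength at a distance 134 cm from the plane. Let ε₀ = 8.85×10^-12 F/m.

By planar symmetry E is perpendicular to the sheet and uniform; use a Gaussian pillbox with flat faces of area A on each side of the sheet.
Only the two end caps contribute flux: Φ = 2EA. With Q_enc = σA, Gauss's law gives E = |σ|/(2ε₀).
E = |σ|/(2ε₀) = (1.18×10^-5)/(2·8.85×10^-12) = 6.67×10^5 N/C.

6.67e5 N/C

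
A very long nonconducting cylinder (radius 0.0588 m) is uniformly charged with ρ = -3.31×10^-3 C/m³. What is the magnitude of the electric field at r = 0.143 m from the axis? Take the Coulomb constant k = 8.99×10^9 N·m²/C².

E = 4.52×10^6 V/m

Coaxial Gaussian cylinder, radius r = 0.143 m, length L (r > 0.0588 m, full cross-section enclosed).
λ_enc = ρ·πR² = (-3.31e-3)π(0.0588)² = -3.595e-5 C/m.
Since E is radial and uniform over the curved surface, Φ = E·2πrL = Q_enc/ε₀ = λ_enc L/ε₀.
E = 2k|λ_enc|/r = 2(8.99×10^9)(3.595×10^-5)/(0.143) = 4.52×10^6 N/C.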